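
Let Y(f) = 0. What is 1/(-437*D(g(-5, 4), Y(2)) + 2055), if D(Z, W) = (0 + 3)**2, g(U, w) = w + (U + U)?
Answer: -1/1878 ≈ -0.00053248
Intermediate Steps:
g(U, w) = w + 2*U
D(Z, W) = 9 (D(Z, W) = 3**2 = 9)
1/(-437*D(g(-5, 4), Y(2)) + 2055) = 1/(-437*9 + 2055) = 1/(-3933 + 2055) = 1/(-1878) = -1/1878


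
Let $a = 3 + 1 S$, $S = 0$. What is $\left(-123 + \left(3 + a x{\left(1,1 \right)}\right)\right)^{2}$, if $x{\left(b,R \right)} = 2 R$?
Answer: $12996$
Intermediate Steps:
$a = 3$ ($a = 3 + 1 \cdot 0 = 3 + 0 = 3$)
$\left(-123 + \left(3 + a x{\left(1,1 \right)}\right)\right)^{2} = \left(-123 + \left(3 + 3 \cdot 2 \cdot 1\right)\right)^{2} = \left(-123 + \left(3 + 3 \cdot 2\right)\right)^{2} = \left(-123 + \left(3 + 6\right)\right)^{2} = \left(-123 + 9\right)^{2} = \left(-114\right)^{2} = 12996$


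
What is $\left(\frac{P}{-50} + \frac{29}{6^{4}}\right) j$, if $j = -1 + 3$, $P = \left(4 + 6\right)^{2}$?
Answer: $- \frac{2563}{648} \approx -3.9552$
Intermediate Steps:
$P = 100$ ($P = 10^{2} = 100$)
$j = 2$
$\left(\frac{P}{-50} + \frac{29}{6^{4}}\right) j = \left(\frac{100}{-50} + \frac{29}{6^{4}}\right) 2 = \left(100 \left(- \frac{1}{50}\right) + \frac{29}{1296}\right) 2 = \left(-2 + 29 \cdot \frac{1}{1296}\right) 2 = \left(-2 + \frac{29}{1296}\right) 2 = \left(- \frac{2563}{1296}\right) 2 = - \frac{2563}{648}$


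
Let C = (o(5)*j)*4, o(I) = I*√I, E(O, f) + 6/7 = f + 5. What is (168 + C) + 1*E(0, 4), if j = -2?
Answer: 1233/7 - 40*√5 ≈ 86.700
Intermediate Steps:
E(O, f) = 29/7 + f (E(O, f) = -6/7 + (f + 5) = -6/7 + (5 + f) = 29/7 + f)
o(I) = I^(3/2)
C = -40*√5 (C = (5^(3/2)*(-2))*4 = ((5*√5)*(-2))*4 = -10*√5*4 = -40*√5 ≈ -89.443)
(168 + C) + 1*E(0, 4) = (168 - 40*√5) + 1*(29/7 + 4) = (168 - 40*√5) + 1*(57/7) = (168 - 40*√5) + 57/7 = 1233/7 - 40*√5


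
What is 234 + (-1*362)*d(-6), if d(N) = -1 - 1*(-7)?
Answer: -1938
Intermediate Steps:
d(N) = 6 (d(N) = -1 + 7 = 6)
234 + (-1*362)*d(-6) = 234 - 1*362*6 = 234 - 362*6 = 234 - 2172 = -1938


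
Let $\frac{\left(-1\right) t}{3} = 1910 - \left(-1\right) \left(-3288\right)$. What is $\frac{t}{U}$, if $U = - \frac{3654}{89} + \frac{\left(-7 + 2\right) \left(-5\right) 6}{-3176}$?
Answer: $- \frac{194755496}{1936409} \approx -100.58$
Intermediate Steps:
$U = - \frac{5809227}{141332}$ ($U = \left(-3654\right) \frac{1}{89} + \left(-5\right) \left(-5\right) 6 \left(- \frac{1}{3176}\right) = - \frac{3654}{89} + 25 \cdot 6 \left(- \frac{1}{3176}\right) = - \frac{3654}{89} + 150 \left(- \frac{1}{3176}\right) = - \frac{3654}{89} - \frac{75}{1588} = - \frac{5809227}{141332} \approx -41.103$)
$t = 4134$ ($t = - 3 \left(1910 - \left(-1\right) \left(-3288\right)\right) = - 3 \left(1910 - 3288\right) = \left(-3\right) \left(-1378\right) = 4134$)
$\frac{t}{U} = \frac{4134}{- \frac{5809227}{141332}} = 4134 \left(- \frac{141332}{5809227}\right) = - \frac{194755496}{1936409}$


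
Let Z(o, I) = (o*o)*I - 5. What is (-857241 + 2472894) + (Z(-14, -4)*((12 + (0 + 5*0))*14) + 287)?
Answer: 1483388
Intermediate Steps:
Z(o, I) = -5 + I*o**2 (Z(o, I) = o**2*I - 5 = I*o**2 - 5 = -5 + I*o**2)
(-857241 + 2472894) + (Z(-14, -4)*((12 + (0 + 5*0))*14) + 287) = (-857241 + 2472894) + ((-5 - 4*(-14)**2)*((12 + (0 + 5*0))*14) + 287) = 1615653 + ((-5 - 4*196)*((12 + (0 + 0))*14) + 287) = 1615653 + ((-5 - 784)*((12 + 0)*14) + 287) = 1615653 + (-9468*14 + 287) = 1615653 + (-789*168 + 287) = 1615653 + (-132552 + 287) = 1615653 - 132265 = 1483388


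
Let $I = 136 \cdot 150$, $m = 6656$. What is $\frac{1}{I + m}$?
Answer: $\frac{1}{27056} \approx 3.696 \cdot 10^{-5}$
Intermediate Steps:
$I = 20400$
$\frac{1}{I + m} = \frac{1}{20400 + 6656} = \frac{1}{27056}$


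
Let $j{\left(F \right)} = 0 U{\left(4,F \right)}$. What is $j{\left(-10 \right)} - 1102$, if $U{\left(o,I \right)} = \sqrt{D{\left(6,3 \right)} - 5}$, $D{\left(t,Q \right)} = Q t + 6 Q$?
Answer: $-1102$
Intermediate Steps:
$D{\left(t,Q \right)} = 6 Q + Q t$
$U{\left(o,I \right)} = \sqrt{31}$ ($U{\left(o,I \right)} = \sqrt{3 \left(6 + 6\right) - 5} = \sqrt{3 \cdot 12 - 5} = \sqrt{36 - 5} = \sqrt{31}$)
$j{\left(F \right)} = 0$ ($j{\left(F \right)} = 0 \sqrt{31} = 0$)
$j{\left(-10 \right)} - 1102 = 0 - 1102 = -1102$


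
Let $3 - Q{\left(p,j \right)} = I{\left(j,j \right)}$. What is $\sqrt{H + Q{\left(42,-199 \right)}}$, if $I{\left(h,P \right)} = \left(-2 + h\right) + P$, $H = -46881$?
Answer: $i \sqrt{46478} \approx 215.59 i$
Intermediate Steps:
$I{\left(h,P \right)} = -2 + P + h$
$Q{\left(p,j \right)} = 5 - 2 j$ ($Q{\left(p,j \right)} = 3 - \left(-2 + j + j\right) = 3 - \left(-2 + 2 j\right) = 5 - 2 j$)
$\sqrt{H + Q{\left(42,-199 \right)}} = \sqrt{-46881 + \left(5 - -398\right)} = \sqrt{-46881 + \left(5 + 398\right)} = \sqrt{-46881 + 403} = \sqrt{-46478} = i \sqrt{46478}$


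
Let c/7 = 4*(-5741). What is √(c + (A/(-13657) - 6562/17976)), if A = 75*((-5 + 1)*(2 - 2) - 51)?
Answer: I*√12357382302230375235/8767794 ≈ 400.93*I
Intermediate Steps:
c = -160748 (c = 7*(4*(-5741)) = 7*(-22964) = -160748)
A = -3825 (A = 75*(-4*0 - 51) = 75*(0 - 51) = 75*(-51) = -3825)
√(c + (A/(-13657) - 6562/17976)) = √(-160748 + (-3825/(-13657) - 6562/17976)) = √(-160748 + (-3825*(-1/13657) - 6562*1/17976)) = √(-160748 + (3825/13657 - 3281/8988)) = √(-160748 - 1489931/17535588) = √(-2818812189755/17535588) = I*√12357382302230375235/8767794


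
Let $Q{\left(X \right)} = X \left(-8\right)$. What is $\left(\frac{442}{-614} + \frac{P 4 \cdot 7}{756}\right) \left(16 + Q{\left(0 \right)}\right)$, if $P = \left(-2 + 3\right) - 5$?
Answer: $- \frac{115120}{8289} \approx -13.888$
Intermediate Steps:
$Q{\left(X \right)} = - 8 X$
$P = -4$ ($P = 1 - 5 = -4$)
$\left(\frac{442}{-614} + \frac{P 4 \cdot 7}{756}\right) \left(16 + Q{\left(0 \right)}\right) = \left(\frac{442}{-614} + \frac{\left(-4\right) 4 \cdot 7}{756}\right) \left(16 - 0\right) = \left(442 \left(- \frac{1}{614}\right) + \left(-16\right) 7 \cdot \frac{1}{756}\right) \left(16 + 0\right) = \left(- \frac{221}{307} - \frac{4}{27}\right) 16 = \left(- \frac{7195}{8289}\right) 16 = - \frac{115120}{8289}$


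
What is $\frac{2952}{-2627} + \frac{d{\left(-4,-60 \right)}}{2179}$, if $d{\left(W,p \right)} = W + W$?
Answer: $- \frac{6453424}{5724233} \approx -1.1274$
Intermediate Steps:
$d{\left(W,p \right)} = 2 W$
$\frac{2952}{-2627} + \frac{d{\left(-4,-60 \right)}}{2179} = \frac{2952}{-2627} + \frac{2 \left(-4\right)}{2179} = 2952 \left(- \frac{1}{2627}\right) - \frac{8}{2179} = - \frac{2952}{2627} - \frac{8}{2179} = - \frac{6453424}{5724233}$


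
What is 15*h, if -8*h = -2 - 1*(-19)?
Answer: -255/8 ≈ -31.875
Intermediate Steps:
h = -17/8 (h = -(-2 - 1*(-19))/8 = -(-2 + 19)/8 = -1/8*17 = -17/8 ≈ -2.1250)
15*h = 15*(-17/8) = -255/8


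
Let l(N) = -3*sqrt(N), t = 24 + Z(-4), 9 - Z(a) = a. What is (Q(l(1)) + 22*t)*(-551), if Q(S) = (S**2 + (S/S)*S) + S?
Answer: -450167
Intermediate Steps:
Z(a) = 9 - a
t = 37 (t = 24 + (9 - 1*(-4)) = 24 + (9 + 4) = 24 + 13 = 37)
Q(S) = S**2 + 2*S (Q(S) = (S**2 + 1*S) + S = (S**2 + S) + S = (S + S**2) + S = S**2 + 2*S)
(Q(l(1)) + 22*t)*(-551) = ((-3*sqrt(1))*(2 - 3*sqrt(1)) + 22*37)*(-551) = ((-3*1)*(2 - 3*1) + 814)*(-551) = (-3*(2 - 3) + 814)*(-551) = (-3*(-1) + 814)*(-551) = (3 + 814)*(-551) = 817*(-551) = -450167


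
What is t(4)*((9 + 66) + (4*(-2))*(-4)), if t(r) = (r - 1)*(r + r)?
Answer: 2568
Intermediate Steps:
t(r) = 2*r*(-1 + r) (t(r) = (-1 + r)*(2*r) = 2*r*(-1 + r))
t(4)*((9 + 66) + (4*(-2))*(-4)) = (2*4*(-1 + 4))*((9 + 66) + (4*(-2))*(-4)) = (2*4*3)*(75 - 8*(-4)) = 24*(75 + 32) = 24*107 = 2568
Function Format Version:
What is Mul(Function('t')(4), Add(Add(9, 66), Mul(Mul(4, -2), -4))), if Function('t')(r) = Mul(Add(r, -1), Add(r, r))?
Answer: 2568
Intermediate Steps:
Function('t')(r) = Mul(2, r, Add(-1, r)) (Function('t')(r) = Mul(Add(-1, r), Mul(2, r)) = Mul(2, r, Add(-1, r)))
Mul(Function('t')(4), Add(Add(9, 66), Mul(Mul(4, -2), -4))) = Mul(Mul(2, 4, Add(-1, 4)), Add(Add(9, 66), Mul(Mul(4, -2), -4))) = Mul(Mul(2, 4, 3), Add(75, Mul(-8, -4))) = Mul(24, Add(75, 32)) = Mul(24, 107) = 2568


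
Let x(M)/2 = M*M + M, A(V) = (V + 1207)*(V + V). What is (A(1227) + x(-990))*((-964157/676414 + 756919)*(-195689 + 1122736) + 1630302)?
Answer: 1882243955005942819277028/338207 ≈ 5.5654e+18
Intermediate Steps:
A(V) = 2*V*(1207 + V) (A(V) = (1207 + V)*(2*V) = 2*V*(1207 + V))
x(M) = 2*M + 2*M² (x(M) = 2*(M*M + M) = 2*(M² + M) = 2*(M + M²) = 2*M + 2*M²)
(A(1227) + x(-990))*((-964157/676414 + 756919)*(-195689 + 1122736) + 1630302) = (2*1227*(1207 + 1227) + 2*(-990)*(1 - 990))*((-964157/676414 + 756919)*(-195689 + 1122736) + 1630302) = (2*1227*2434 + 2*(-990)*(-989))*((-964157*1/676414 + 756919)*927047 + 1630302) = (5973036 + 1958220)*((-964157/676414 + 756919)*927047 + 1630302) = 7931256*((511989644309/676414)*927047 + 1630302) = 7931256*(474638463787725523/676414 + 1630302) = 7931256*(474639566546822551/676414) = 1882243955005942819277028/338207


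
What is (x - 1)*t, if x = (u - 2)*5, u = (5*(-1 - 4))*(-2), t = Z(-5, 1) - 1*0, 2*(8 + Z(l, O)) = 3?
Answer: -3107/2 ≈ -1553.5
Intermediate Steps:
Z(l, O) = -13/2 (Z(l, O) = -8 + (½)*3 = -8 + 3/2 = -13/2)
t = -13/2 (t = -13/2 - 1*0 = -13/2 + 0 = -13/2 ≈ -6.5000)
u = 50 (u = (5*(-5))*(-2) = -25*(-2) = 50)
x = 240 (x = (50 - 2)*5 = 48*5 = 240)
(x - 1)*t = (240 - 1)*(-13/2) = 239*(-13/2) = -3107/2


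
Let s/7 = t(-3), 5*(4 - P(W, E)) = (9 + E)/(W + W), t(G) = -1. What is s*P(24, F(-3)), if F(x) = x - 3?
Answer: -2233/80 ≈ -27.913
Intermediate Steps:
F(x) = -3 + x
P(W, E) = 4 - (9 + E)/(10*W) (P(W, E) = 4 - (9 + E)/(5*(W + W)) = 4 - (9 + E)/(5*(2*W)) = 4 - (9 + E)*1/(2*W)/5 = 4 - (9 + E)/(10*W))
s = -7 (s = 7*(-1) = -7)
s*P(24, F(-3)) = -7*(-9 - (-3 - 3) + 40*24)/(10*24) = -7*(-9 - 1*(-6) + 960)/(10*24) = -7*(-9 + 6 + 960)/(10*24) = -7*957/(10*24) = -7*319/80 = -2233/80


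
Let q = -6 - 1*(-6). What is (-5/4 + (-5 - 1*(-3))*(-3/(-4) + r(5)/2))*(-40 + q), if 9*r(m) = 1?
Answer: 1030/9 ≈ 114.44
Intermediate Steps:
r(m) = 1/9 (r(m) = (1/9)*1 = 1/9)
q = 0 (q = -6 + 6 = 0)
(-5/4 + (-5 - 1*(-3))*(-3/(-4) + r(5)/2))*(-40 + q) = (-5/4 + (-5 - 1*(-3))*(-3/(-4) + (1/9)/2))*(-40 + 0) = (-5*1/4 + (-5 + 3)*(-3*(-1/4) + (1/9)*(1/2)))*(-40) = (-5/4 - 2*(3/4 + 1/18))*(-40) = (-5/4 - 2*29/36)*(-40) = (-5/4 - 29/18)*(-40) = -103/36*(-40) = 1030/9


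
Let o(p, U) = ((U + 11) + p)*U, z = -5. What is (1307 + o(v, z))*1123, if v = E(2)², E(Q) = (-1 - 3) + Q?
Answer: 1411611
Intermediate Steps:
E(Q) = -4 + Q
v = 4 (v = (-4 + 2)² = (-2)² = 4)
o(p, U) = U*(11 + U + p) (o(p, U) = ((11 + U) + p)*U = (11 + U + p)*U = U*(11 + U + p))
(1307 + o(v, z))*1123 = (1307 - 5*(11 - 5 + 4))*1123 = (1307 - 5*10)*1123 = (1307 - 50)*1123 = 1257*1123 = 1411611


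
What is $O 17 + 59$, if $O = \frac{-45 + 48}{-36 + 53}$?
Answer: $62$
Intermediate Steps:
$O = \frac{3}{17} \approx 0.17647$
$O 17 + 59 = \frac{3}{17} \cdot 17 + 59 = 3 + 59 = 62$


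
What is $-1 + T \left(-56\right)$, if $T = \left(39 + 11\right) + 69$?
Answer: $-6665$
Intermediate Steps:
$T = 119$ ($T = 50 + 69 = 119$)
$-1 + T \left(-56\right) = -1 + 119 \left(-56\right) = -1 - 6664 = -6665$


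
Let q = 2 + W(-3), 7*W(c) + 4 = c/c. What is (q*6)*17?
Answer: 1122/7 ≈ 160.29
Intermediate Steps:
W(c) = -3/7 (W(c) = -4/7 + (c/c)/7 = -4/7 + (⅐)*1 = -4/7 + ⅐ = -3/7)
q = 11/7 (q = 2 - 3/7 = 11/7 ≈ 1.5714)
(q*6)*17 = ((11/7)*6)*17 = (66/7)*17 = 1122/7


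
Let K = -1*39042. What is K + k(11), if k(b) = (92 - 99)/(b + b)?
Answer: -858931/22 ≈ -39042.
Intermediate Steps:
K = -39042
k(b) = -7/(2*b) (k(b) = -7*1/(2*b) = -7/(2*b))
K + k(11) = -39042 - 7/2/11 = -39042 - 7/2*1/11 = -39042 - 7/22 = -858931/22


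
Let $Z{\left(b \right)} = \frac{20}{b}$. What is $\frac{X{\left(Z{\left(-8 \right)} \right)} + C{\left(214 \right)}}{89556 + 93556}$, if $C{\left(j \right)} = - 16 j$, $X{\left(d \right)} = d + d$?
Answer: $- \frac{3429}{183112} \approx -0.018726$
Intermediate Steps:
$X{\left(d \right)} = 2 d$
$\frac{X{\left(Z{\left(-8 \right)} \right)} + C{\left(214 \right)}}{89556 + 93556} = \frac{2 \frac{20}{-8} - 3424}{89556 + 93556} = \frac{2 \cdot 20 \left(- \frac{1}{8}\right) - 3424}{183112} = \left(2 \left(- \frac{5}{2}\right) - 3424\right) \frac{1}{183112} = \left(-5 - 3424\right) \frac{1}{183112} = \left(-3429\right) \frac{1}{183112} = - \frac{3429}{183112}$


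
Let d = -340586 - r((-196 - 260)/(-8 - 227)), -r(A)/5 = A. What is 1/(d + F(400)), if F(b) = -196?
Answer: -47/16016298 ≈ -2.9345e-6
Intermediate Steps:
r(A) = -5*A
d = -16007086/47 (d = -340586 - (-5)*(-196 - 260)/(-8 - 227) = -340586 - (-5)*(-456/(-235)) = -340586 - (-5)*(-456*(-1/235)) = -340586 - (-5)*456/235 = -340586 - 1*(-456/47) = -340586 + 456/47 = -16007086/47 ≈ -3.4058e+5)
1/(d + F(400)) = 1/(-16007086/47 - 196) = 1/(-16016298/47) = -47/16016298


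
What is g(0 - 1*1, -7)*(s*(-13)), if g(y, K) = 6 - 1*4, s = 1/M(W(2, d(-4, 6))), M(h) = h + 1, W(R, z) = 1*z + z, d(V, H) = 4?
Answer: -26/9 ≈ -2.8889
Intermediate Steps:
W(R, z) = 2*z (W(R, z) = z + z = 2*z)
M(h) = 1 + h
s = ⅑ (s = 1/(1 + 2*4) = 1/(1 + 8) = 1/9 = ⅑ ≈ 0.11111)
g(y, K) = 2 (g(y, K) = 6 - 4 = 2)
g(0 - 1*1, -7)*(s*(-13)) = 2*((⅑)*(-13)) = 2*(-13/9) = -26/9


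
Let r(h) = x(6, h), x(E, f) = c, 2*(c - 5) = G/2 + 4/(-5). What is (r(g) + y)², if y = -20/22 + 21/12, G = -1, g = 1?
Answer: 326041/12100 ≈ 26.946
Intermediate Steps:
c = 87/20 (c = 5 + (-1/2 + 4/(-5))/2 = 5 + (-1*½ + 4*(-⅕))/2 = 5 + (-½ - ⅘)/2 = 5 + (½)*(-13/10) = 5 - 13/20 = 87/20 ≈ 4.3500)
x(E, f) = 87/20
r(h) = 87/20
y = 37/44 (y = -20*1/22 + 21*(1/12) = -10/11 + 7/4 = 37/44 ≈ 0.84091)
(r(g) + y)² = (87/20 + 37/44)² = (571/110)² = 326041/12100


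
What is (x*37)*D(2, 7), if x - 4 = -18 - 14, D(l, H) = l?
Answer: -2072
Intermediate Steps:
x = -28 (x = 4 + (-18 - 14) = 4 - 32 = -28)
(x*37)*D(2, 7) = -28*37*2 = -1036*2 = -2072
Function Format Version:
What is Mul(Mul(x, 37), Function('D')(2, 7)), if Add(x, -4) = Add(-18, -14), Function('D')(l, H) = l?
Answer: -2072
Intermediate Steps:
x = -28 (x = Add(4, Add(-18, -14)) = Add(4, -32) = -28)
Mul(Mul(x, 37), Function('D')(2, 7)) = Mul(Mul(-28, 37), 2) = Mul(-1036, 2) = -2072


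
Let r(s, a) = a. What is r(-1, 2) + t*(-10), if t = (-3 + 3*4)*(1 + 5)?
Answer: -538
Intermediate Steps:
t = 54 (t = (-3 + 12)*6 = 9*6 = 54)
r(-1, 2) + t*(-10) = 2 + 54*(-10) = 2 - 540 = -538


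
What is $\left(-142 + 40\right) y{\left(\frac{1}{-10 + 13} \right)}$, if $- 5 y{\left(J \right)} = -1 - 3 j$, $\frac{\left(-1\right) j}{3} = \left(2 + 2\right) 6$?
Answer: $4386$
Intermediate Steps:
$j = -72$ ($j = - 3 \left(2 + 2\right) 6 = - 3 \cdot 4 \cdot 6 = \left(-3\right) 24 = -72$)
$y{\left(J \right)} = -43$ ($y{\left(J \right)} = - \frac{-1 - -216}{5} = - \frac{-1 + 216}{5} = \left(- \frac{1}{5}\right) 215 = -43$)
$\left(-142 + 40\right) y{\left(\frac{1}{-10 + 13} \right)} = \left(-142 + 40\right) \left(-43\right) = \left(-102\right) \left(-43\right) = 4386$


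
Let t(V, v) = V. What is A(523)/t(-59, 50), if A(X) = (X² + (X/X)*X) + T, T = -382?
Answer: -273670/59 ≈ -4638.5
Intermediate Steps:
A(X) = -382 + X + X² (A(X) = (X² + (X/X)*X) - 382 = (X² + 1*X) - 382 = (X² + X) - 382 = (X + X²) - 382 = -382 + X + X²)
A(523)/t(-59, 50) = (-382 + 523 + 523²)/(-59) = (-382 + 523 + 273529)*(-1/59) = 273670*(-1/59) = -273670/59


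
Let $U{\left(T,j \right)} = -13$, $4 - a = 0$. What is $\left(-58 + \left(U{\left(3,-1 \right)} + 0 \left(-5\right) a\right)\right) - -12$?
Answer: $-59$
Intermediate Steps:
$a = 4$ ($a = 4 - 0 = 4 + 0 = 4$)
$\left(-58 + \left(U{\left(3,-1 \right)} + 0 \left(-5\right) a\right)\right) - -12 = \left(-58 - \left(13 - 0 \left(-5\right) 4\right)\right) - -12 = \left(-58 + \left(-13 + 0 \cdot 4\right)\right) + \left(-2 + 14\right) = \left(-58 + \left(-13 + 0\right)\right) + 12 = \left(-58 - 13\right) + 12 = -71 + 12 = -59$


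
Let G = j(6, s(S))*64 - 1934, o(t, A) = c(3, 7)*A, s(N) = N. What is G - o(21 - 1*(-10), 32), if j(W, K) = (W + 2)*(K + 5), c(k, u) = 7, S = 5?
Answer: 2962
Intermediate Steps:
j(W, K) = (2 + W)*(5 + K)
o(t, A) = 7*A
G = 3186 (G = (10 + 2*5 + 5*6 + 5*6)*64 - 1934 = (10 + 10 + 30 + 30)*64 - 1934 = 80*64 - 1934 = 5120 - 1934 = 3186)
G - o(21 - 1*(-10), 32) = 3186 - 7*32 = 3186 - 1*224 = 3186 - 224 = 2962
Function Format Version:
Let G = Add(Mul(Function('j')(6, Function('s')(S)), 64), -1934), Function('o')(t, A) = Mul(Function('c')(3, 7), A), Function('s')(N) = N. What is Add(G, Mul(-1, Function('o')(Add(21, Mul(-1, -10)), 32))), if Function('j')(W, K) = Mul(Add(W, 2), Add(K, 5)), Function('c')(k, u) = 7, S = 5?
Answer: 2962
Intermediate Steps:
Function('j')(W, K) = Mul(Add(2, W), Add(5, K))
Function('o')(t, A) = Mul(7, A)
G = 3186 (G = Add(Mul(Add(10, Mul(2, 5), Mul(5, 6), Mul(5, 6)), 64), -1934) = Add(Mul(Add(10, 10, 30, 30), 64), -1934) = Add(Mul(80, 64), -1934) = Add(5120, -1934) = 3186)
Add(G, Mul(-1, Function('o')(Add(21, Mul(-1, -10)), 32))) = Add(3186, Mul(-1, Mul(7, 32))) = Add(3186, Mul(-1, 224)) = Add(3186, -224) = 2962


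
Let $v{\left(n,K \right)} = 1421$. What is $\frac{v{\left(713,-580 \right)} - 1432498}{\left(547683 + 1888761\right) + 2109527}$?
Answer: $- \frac{1431077}{4545971} \approx -0.3148$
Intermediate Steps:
$\frac{v{\left(713,-580 \right)} - 1432498}{\left(547683 + 1888761\right) + 2109527} = \frac{1421 - 1432498}{\left(547683 + 1888761\right) + 2109527} = - \frac{1431077}{2436444 + 2109527} = - \frac{1431077}{4545971}$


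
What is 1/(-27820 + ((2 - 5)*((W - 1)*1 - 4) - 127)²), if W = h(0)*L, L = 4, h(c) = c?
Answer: -1/15276 ≈ -6.5462e-5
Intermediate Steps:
W = 0 (W = 0*4 = 0)
1/(-27820 + ((2 - 5)*((W - 1)*1 - 4) - 127)²) = 1/(-27820 + ((2 - 5)*((0 - 1)*1 - 4) - 127)²) = 1/(-27820 + (-3*(-1*1 - 4) - 127)²) = 1/(-27820 + (-3*(-1 - 4) - 127)²) = 1/(-27820 + (-3*(-5) - 127)²) = 1/(-27820 + (15 - 127)²) = 1/(-27820 + (-112)²) = 1/(-27820 + 12544) = 1/(-15276) = -1/15276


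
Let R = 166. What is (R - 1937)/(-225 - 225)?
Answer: 1771/450 ≈ 3.9356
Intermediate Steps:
(R - 1937)/(-225 - 225) = (166 - 1937)/(-225 - 225) = -1771/(-450) = -1771*(-1/450) = 1771/450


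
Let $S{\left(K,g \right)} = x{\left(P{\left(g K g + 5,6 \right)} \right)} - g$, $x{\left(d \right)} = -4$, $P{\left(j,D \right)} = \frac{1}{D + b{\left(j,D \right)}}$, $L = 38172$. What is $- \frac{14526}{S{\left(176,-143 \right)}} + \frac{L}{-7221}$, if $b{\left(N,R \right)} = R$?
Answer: $- \frac{36732718}{334573} \approx -109.79$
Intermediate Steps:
$P{\left(j,D \right)} = \frac{1}{2 D}$ ($P{\left(j,D \right)} = \frac{1}{D + D} = \frac{1}{2 D}$)
$S{\left(K,g \right)} = -4 - g$
$- \frac{14526}{S{\left(176,-143 \right)}} + \frac{L}{-7221} = - \frac{14526}{-4 - -143} + \frac{38172}{-7221} = - \frac{14526}{-4 + 143} + 38172 \left(- \frac{1}{7221}\right) = - \frac{14526}{139} - \frac{12724}{2407} = - \frac{36732718}{334573}$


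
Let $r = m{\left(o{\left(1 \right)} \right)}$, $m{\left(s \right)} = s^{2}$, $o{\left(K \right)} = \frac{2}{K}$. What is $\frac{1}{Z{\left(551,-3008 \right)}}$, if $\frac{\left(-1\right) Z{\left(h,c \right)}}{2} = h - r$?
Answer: $- \frac{1}{1094} \approx -0.00091408$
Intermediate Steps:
$r = 4$ ($r = \left(\frac{2}{1}\right)^{2} = \left(2 \cdot 1\right)^{2} = 2^{2} = 4$)
$Z{\left(h,c \right)} = 8 - 2 h$ ($Z{\left(h,c \right)} = - 2 \left(h - 4\right) = - 2 \left(-4 + h\right) = 8 - 2 h$)
$\frac{1}{Z{\left(551,-3008 \right)}} = \frac{1}{8 - 1102} = \frac{1}{-1094} = - \frac{1}{1094}$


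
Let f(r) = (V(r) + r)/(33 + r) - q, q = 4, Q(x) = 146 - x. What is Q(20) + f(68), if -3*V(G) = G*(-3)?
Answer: 12458/101 ≈ 123.35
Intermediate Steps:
V(G) = G (V(G) = -G*(-3)/3 = -(-1)*G = G)
f(r) = -4 + 2*r/(33 + r) (f(r) = (r + r)/(33 + r) - 1*4 = (2*r)/(33 + r) - 4 = 2*r/(33 + r) - 4 = -4 + 2*r/(33 + r))
Q(20) + f(68) = (146 - 1*20) + 2*(-66 - 1*68)/(33 + 68) = (146 - 20) + 2*(-66 - 68)/101 = 126 + 2*(1/101)*(-134) = 126 - 268/101 = 12458/101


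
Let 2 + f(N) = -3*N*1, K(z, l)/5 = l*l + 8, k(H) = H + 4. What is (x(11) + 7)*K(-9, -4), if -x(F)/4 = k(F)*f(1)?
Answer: 36840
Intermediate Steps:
k(H) = 4 + H
K(z, l) = 40 + 5*l² (K(z, l) = 5*(l*l + 8) = 5*(l² + 8) = 5*(8 + l²) = 40 + 5*l²)
f(N) = -2 - 3*N (f(N) = -2 - 3*N*1 = -2 - 3*N)
x(F) = 80 + 20*F (x(F) = -4*(4 + F)*(-2 - 3*1) = -4*(4 + F)*(-2 - 3) = -4*(4 + F)*(-5) = -4*(-20 - 5*F) = 80 + 20*F)
(x(11) + 7)*K(-9, -4) = ((80 + 20*11) + 7)*(40 + 5*(-4)²) = ((80 + 220) + 7)*(40 + 5*16) = (300 + 7)*(40 + 80) = 307*120 = 36840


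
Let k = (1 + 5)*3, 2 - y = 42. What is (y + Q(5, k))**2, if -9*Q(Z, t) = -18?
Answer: 1444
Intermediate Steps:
y = -40 (y = 2 - 1*42 = 2 - 42 = -40)
k = 18 (k = 6*3 = 18)
Q(Z, t) = 2 (Q(Z, t) = -1/9*(-18) = 2)
(y + Q(5, k))**2 = (-40 + 2)**2 = (-38)**2 = 1444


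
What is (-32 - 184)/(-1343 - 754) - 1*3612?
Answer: -841572/233 ≈ -3611.9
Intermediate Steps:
(-32 - 184)/(-1343 - 754) - 1*3612 = -216/(-2097) - 3612 = -216*(-1/2097) - 3612 = 24/233 - 3612 = -841572/233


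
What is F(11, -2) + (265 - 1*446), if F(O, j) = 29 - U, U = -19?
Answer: -133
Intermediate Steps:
F(O, j) = 48 (F(O, j) = 29 - 1*(-19) = 29 + 19 = 48)
F(11, -2) + (265 - 1*446) = 48 + (265 - 1*446) = 48 + (265 - 446) = 48 - 181 = -133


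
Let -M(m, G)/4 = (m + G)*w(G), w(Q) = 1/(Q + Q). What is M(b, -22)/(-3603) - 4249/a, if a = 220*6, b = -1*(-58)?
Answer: -5104489/1585320 ≈ -3.2198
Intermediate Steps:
b = 58
w(Q) = 1/(2*Q)
M(m, G) = -2*(G + m)/G (M(m, G) = -4*(m + G)*1/(2*G) = -4*(G + m)*1/(2*G) = -2*(G + m)/G)
a = 1320
M(b, -22)/(-3603) - 4249/a = (-2 - 2*58/(-22))/(-3603) - 4249/1320 = (-2 - 2*58*(-1/22))*(-1/3603) - 4249*1/1320 = (-2 + 58/11)*(-1/3603) - 4249/1320 = (36/11)*(-1/3603) - 4249/1320 = -12/13211 - 4249/1320 = -5104489/1585320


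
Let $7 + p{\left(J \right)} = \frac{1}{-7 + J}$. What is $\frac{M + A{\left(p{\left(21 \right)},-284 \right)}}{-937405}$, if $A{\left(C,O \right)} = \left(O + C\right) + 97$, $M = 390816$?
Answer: $- \frac{5468709}{13123670} \approx -0.41671$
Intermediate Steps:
$p{\left(J \right)} = -7 + \frac{1}{-7 + J}$
$A{\left(C,O \right)} = 97 + C + O$ ($A{\left(C,O \right)} = \left(C + O\right) + 97 = 97 + C + O$)
$\frac{M + A{\left(p{\left(21 \right)},-284 \right)}}{-937405} = \frac{390816 + \left(97 + \frac{50 - 147}{-7 + 21} - 284\right)}{-937405} = \left(390816 + \left(97 + \frac{50 - 147}{14} - 284\right)\right) \left(- \frac{1}{937405}\right) = \left(390816 + \left(97 + \frac{1}{14} \left(-97\right) - 284\right)\right) \left(- \frac{1}{937405}\right) = \left(390816 - \frac{2715}{14}\right) \left(- \frac{1}{937405}\right) = \frac{5468709}{14} \left(- \frac{1}{937405}\right) = - \frac{5468709}{13123670}$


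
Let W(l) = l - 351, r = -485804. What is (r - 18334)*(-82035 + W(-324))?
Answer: 41697253980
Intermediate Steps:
W(l) = -351 + l
(r - 18334)*(-82035 + W(-324)) = (-485804 - 18334)*(-82035 + (-351 - 324)) = -504138*(-82035 - 675) = -504138*(-82710) = 41697253980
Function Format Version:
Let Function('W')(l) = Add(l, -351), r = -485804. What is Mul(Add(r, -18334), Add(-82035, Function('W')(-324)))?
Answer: 41697253980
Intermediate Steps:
Function('W')(l) = Add(-351, l)
Mul(Add(r, -18334), Add(-82035, Function('W')(-324))) = Mul(Add(-485804, -18334), Add(-82035, Add(-351, -324))) = Mul(-504138, Add(-82035, -675)) = Mul(-504138, -82710) = 41697253980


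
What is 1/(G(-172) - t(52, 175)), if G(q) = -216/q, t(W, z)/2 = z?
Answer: -43/14996 ≈ -0.0028674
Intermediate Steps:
t(W, z) = 2*z
1/(G(-172) - t(52, 175)) = 1/(-216/(-172) - 2*175) = 1/(-216*(-1/172) - 1*350) = 1/(54/43 - 350) = 1/(-14996/43) = -43/14996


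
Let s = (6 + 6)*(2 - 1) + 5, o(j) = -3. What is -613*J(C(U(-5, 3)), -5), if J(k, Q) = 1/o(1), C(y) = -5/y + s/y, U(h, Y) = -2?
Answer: 613/3 ≈ 204.33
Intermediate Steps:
s = 17 (s = 12*1 + 5 = 12 + 5 = 17)
C(y) = 12/y (C(y) = -5/y + 17/y = 12/y)
J(k, Q) = -1/3 (J(k, Q) = 1/(-3) = -1/3)
-613*J(C(U(-5, 3)), -5) = -613*(-1/3) = 613/3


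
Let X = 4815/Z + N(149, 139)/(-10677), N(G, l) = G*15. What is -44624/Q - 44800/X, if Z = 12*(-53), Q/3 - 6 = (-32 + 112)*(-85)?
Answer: 68921346501304/11964509157 ≈ 5760.5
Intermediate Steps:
Q = -20382 (Q = 18 + 3*((-32 + 112)*(-85)) = 18 + 3*(80*(-85)) = 18 + 3*(-6800) = 18 - 20400 = -20382)
Z = -636
N(G, l) = 15*G
X = -5870135/754508 (X = 4815/(-636) + (15*149)/(-10677) = 4815*(-1/636) + 2235*(-1/10677) = -1605/212 - 745/3559 = -5870135/754508 ≈ -7.7801)
-44624/Q - 44800/X = -44624/(-20382) - 44800/(-5870135/754508) = -44624*(-1/20382) - 44800*(-754508/5870135) = 22312/10191 + 6760391680/1174027 = 68921346501304/11964509157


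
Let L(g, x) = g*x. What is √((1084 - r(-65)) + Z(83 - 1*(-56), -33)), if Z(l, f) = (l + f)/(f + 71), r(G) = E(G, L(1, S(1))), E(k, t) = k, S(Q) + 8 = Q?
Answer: 2*√103949/19 ≈ 33.938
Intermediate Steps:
S(Q) = -8 + Q
r(G) = G
Z(l, f) = (f + l)/(71 + f)
√((1084 - r(-65)) + Z(83 - 1*(-56), -33)) = √((1084 - 1*(-65)) + (-33 + (83 - 1*(-56)))/(71 - 33)) = √((1084 + 65) + (-33 + (83 + 56))/38) = √(1149 + (-33 + 139)/38) = √(1149 + (1/38)*106) = √(1149 + 53/19) = √(21884/19) = 2*√103949/19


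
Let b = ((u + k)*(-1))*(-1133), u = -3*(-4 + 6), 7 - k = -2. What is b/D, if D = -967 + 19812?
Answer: 3399/18845 ≈ 0.18037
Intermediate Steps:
k = 9 (k = 7 - 1*(-2) = 7 + 2 = 9)
u = -6 (u = -3*2 = -6)
b = 3399 (b = ((-6 + 9)*(-1))*(-1133) = (3*(-1))*(-1133) = -3*(-1133) = 3399)
D = 18845
b/D = 3399/18845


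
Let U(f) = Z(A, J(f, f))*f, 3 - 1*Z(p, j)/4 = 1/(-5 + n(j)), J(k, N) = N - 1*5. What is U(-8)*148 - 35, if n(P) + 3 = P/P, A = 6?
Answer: -104437/7 ≈ -14920.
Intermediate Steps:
n(P) = -2 (n(P) = -3 + P/P = -3 + 1 = -2)
J(k, N) = -5 + N (J(k, N) = N - 5 = -5 + N)
Z(p, j) = 88/7 (Z(p, j) = 12 - 4/(-5 - 2) = 12 - 4/(-7) = 12 - 4*(-⅐) = 12 + 4/7 = 88/7)
U(f) = 88*f/7
U(-8)*148 - 35 = ((88/7)*(-8))*148 - 35 = -704/7*148 - 35 = -104192/7 - 35 = -104437/7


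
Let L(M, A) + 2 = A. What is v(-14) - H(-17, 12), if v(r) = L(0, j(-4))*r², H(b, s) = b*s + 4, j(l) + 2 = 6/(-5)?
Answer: -4096/5 ≈ -819.20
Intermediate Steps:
j(l) = -16/5 (j(l) = -2 + 6/(-5) = -2 + 6*(-⅕) = -2 - 6/5 = -16/5)
L(M, A) = -2 + A
H(b, s) = 4 + b*s
v(r) = -26*r²/5 (v(r) = (-2 - 16/5)*r² = -26*r²/5)
v(-14) - H(-17, 12) = -26/5*(-14)² - (4 - 17*12) = -26/5*196 - (4 - 204) = -5096/5 - 1*(-200) = -5096/5 + 200 = -4096/5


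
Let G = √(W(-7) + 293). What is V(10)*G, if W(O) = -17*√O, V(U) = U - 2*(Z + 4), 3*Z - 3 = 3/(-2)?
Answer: √(293 - 17*I*√7) ≈ 17.167 - 1.31*I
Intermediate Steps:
Z = ½ (Z = 1 + (3/(-2))/3 = 1 + (3*(-½))/3 = 1 + (⅓)*(-3/2) = 1 - ½ = ½ ≈ 0.50000)
V(U) = -9 + U (V(U) = U - 2*(½ + 4) = U - 2*9/2 = U - 9 = -9 + U)
G = √(293 - 17*I*√7) (G = √(-17*I*√7 + 293) = √(293 - 17*I*√7) ≈ 17.167 - 1.31*I)
V(10)*G = (-9 + 10)*√(293 - 17*I*√7) = 1*√(293 - 17*I*√7) = √(293 - 17*I*√7)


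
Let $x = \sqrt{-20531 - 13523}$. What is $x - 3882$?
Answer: $-3882 + i \sqrt{34054} \approx -3882.0 + 184.54 i$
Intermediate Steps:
$x = i \sqrt{34054}$ ($x = \sqrt{-34054} = i \sqrt{34054} \approx 184.54 i$)
$x - 3882 = i \sqrt{34054} - 3882 = -3882 + i \sqrt{34054}$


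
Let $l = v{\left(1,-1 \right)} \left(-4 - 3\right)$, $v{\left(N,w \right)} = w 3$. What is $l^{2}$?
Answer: $441$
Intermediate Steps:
$v{\left(N,w \right)} = 3 w$
$l = 21$ ($l = 3 \left(-1\right) \left(-4 - 3\right) = \left(-3\right) \left(-7\right) = 21$)
$l^{2} = 21^{2} = 441$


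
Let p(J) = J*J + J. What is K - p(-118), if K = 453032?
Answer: 439226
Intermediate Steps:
p(J) = J + J² (p(J) = J² + J = J + J²)
K - p(-118) = 453032 - (-118)*(1 - 118) = 453032 - (-118)*(-117) = 453032 - 1*13806 = 453032 - 13806 = 439226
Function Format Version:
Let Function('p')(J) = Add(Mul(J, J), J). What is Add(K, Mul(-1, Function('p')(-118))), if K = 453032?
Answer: 439226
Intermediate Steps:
Function('p')(J) = Add(J, Pow(J, 2)) (Function('p')(J) = Add(Pow(J, 2), J) = Add(J, Pow(J, 2)))
Add(K, Mul(-1, Function('p')(-118))) = Add(453032, Mul(-1, Mul(-118, Add(1, -118)))) = Add(453032, Mul(-1, Mul(-118, -117))) = Add(453032, Mul(-1, 13806)) = Add(453032, -13806) = 439226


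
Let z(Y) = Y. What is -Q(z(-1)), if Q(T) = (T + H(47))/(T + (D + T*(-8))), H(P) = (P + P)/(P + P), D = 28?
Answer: 0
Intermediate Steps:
H(P) = 1 (H(P) = (2*P)/((2*P)) = (2*P)*(1/(2*P)) = 1)
Q(T) = (1 + T)/(28 - 7*T) (Q(T) = (T + 1)/(T + (28 + T*(-8))) = (1 + T)/(T + (28 - 8*T)) = (1 + T)/(28 - 7*T))
-Q(z(-1)) = -(-1 - 1*(-1))/(7*(-4 - 1)) = -(-1 + 1)/(7*(-5)) = -(-1)*0/(7*5) = -1*0 = 0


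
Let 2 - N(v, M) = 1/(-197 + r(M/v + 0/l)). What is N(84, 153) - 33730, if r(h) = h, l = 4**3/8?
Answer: -184323492/5465 ≈ -33728.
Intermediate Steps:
l = 8 (l = 64*(1/8) = 8)
N(v, M) = 2 - 1/(-197 + M/v) (N(v, M) = 2 - 1/(-197 + (M/v + 0/8)) = 2 - 1/(-197 + (M/v + 0*(1/8))) = 2 - 1/(-197 + (M/v + 0)) = 2 - 1/(-197 + M/v))
N(84, 153) - 33730 = (-395*84 + 2*153)/(153 - 197*84) - 33730 = (-33180 + 306)/(153 - 16548) - 33730 = -32874/(-16395) - 33730 = -1/16395*(-32874) - 33730 = 10958/5465 - 33730 = -184323492/5465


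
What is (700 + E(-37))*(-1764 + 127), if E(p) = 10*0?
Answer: -1145900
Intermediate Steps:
E(p) = 0
(700 + E(-37))*(-1764 + 127) = (700 + 0)*(-1764 + 127) = 700*(-1637) = -1145900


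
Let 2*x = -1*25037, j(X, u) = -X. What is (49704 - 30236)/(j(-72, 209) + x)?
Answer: -1256/803 ≈ -1.5641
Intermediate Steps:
x = -25037/2 (x = (-1*25037)/2 = (½)*(-25037) = -25037/2 ≈ -12519.)
(49704 - 30236)/(j(-72, 209) + x) = (49704 - 30236)/(-1*(-72) - 25037/2) = 19468/(72 - 25037/2) = 19468/(-24893/2) = 19468*(-2/24893) = -1256/803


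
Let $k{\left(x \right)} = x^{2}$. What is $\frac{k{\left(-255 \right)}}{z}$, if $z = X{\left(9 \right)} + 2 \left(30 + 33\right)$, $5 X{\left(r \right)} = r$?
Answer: $\frac{36125}{71} \approx 508.8$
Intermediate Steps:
$X{\left(r \right)} = \frac{r}{5}$
$z = \frac{639}{5}$ ($z = \frac{1}{5} \cdot 9 + 2 \left(30 + 33\right) = \frac{9}{5} + 2 \cdot 63 = \frac{9}{5} + 126 = \frac{639}{5} \approx 127.8$)
$\frac{k{\left(-255 \right)}}{z} = \frac{\left(-255\right)^{2}}{\frac{639}{5}} = 65025 \cdot \frac{5}{639} = \frac{36125}{71}$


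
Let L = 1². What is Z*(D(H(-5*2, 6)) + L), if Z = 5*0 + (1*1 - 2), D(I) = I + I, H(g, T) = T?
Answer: -13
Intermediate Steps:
D(I) = 2*I
Z = -1 (Z = 0 + (1 - 2) = 0 - 1 = -1)
L = 1
Z*(D(H(-5*2, 6)) + L) = -(2*6 + 1) = -(12 + 1) = -1*13 = -13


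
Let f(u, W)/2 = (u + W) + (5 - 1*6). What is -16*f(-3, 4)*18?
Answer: 0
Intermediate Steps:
f(u, W) = -2 + 2*W + 2*u (f(u, W) = 2*((u + W) + (5 - 1*6)) = 2*((W + u) + (5 - 6)) = 2*((W + u) - 1) = 2*(-1 + W + u) = -2 + 2*W + 2*u)
-16*f(-3, 4)*18 = -16*(-2 + 2*4 + 2*(-3))*18 = -16*(-2 + 8 - 6)*18 = -16*0*18 = 0*18 = 0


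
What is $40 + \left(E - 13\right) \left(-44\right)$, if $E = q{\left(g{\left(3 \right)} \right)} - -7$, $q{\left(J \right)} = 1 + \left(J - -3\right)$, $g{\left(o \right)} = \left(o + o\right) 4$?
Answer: $-928$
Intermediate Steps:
$g{\left(o \right)} = 8 o$ ($g{\left(o \right)} = 2 o 4 = 8 o$)
$q{\left(J \right)} = 4 + J$ ($q{\left(J \right)} = 1 + \left(J + 3\right) = 1 + \left(3 + J\right) = 4 + J$)
$E = 35$ ($E = \left(4 + 8 \cdot 3\right) - -7 = \left(4 + 24\right) + 7 = 28 + 7 = 35$)
$40 + \left(E - 13\right) \left(-44\right) = 40 + \left(35 - 13\right) \left(-44\right) = 40 + 22 \left(-44\right) = 40 - 968 = -928$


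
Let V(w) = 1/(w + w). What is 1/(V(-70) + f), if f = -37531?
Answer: -140/5254341 ≈ -2.6645e-5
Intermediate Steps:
V(w) = 1/(2*w)
1/(V(-70) + f) = 1/((½)/(-70) - 37531) = 1/((½)*(-1/70) - 37531) = 1/(-1/140 - 37531) = 1/(-5254341/140) = -140/5254341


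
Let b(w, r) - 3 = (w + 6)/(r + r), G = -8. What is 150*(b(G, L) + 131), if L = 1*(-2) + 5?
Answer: 20050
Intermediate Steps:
L = 3 (L = -2 + 5 = 3)
b(w, r) = 3 + (6 + w)/(2*r) (b(w, r) = 3 + (w + 6)/(r + r) = 3 + (6 + w)/((2*r)) = 3 + (6 + w)*(1/(2*r)) = 3 + (6 + w)/(2*r))
150*(b(G, L) + 131) = 150*((½)*(6 - 8 + 6*3)/3 + 131) = 150*((½)*(⅓)*(6 - 8 + 18) + 131) = 150*((½)*(⅓)*16 + 131) = 150*(8/3 + 131) = 150*(401/3) = 20050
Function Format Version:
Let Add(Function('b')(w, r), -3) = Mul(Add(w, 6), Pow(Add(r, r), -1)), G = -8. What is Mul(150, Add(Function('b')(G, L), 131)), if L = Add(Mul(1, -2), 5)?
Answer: 20050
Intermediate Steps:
L = 3 (L = Add(-2, 5) = 3)
Function('b')(w, r) = Add(3, Mul(Rational(1, 2), Pow(r, -1), Add(6, w))) (Function('b')(w, r) = Add(3, Mul(Add(w, 6), Pow(Add(r, r), -1))) = Add(3, Mul(Add(6, w), Pow(Mul(2, r), -1))) = Add(3, Mul(Add(6, w), Mul(Rational(1, 2), Pow(r, -1)))) = Add(3, Mul(Rational(1, 2), Pow(r, -1), Add(6, w))))
Mul(150, Add(Function('b')(G, L), 131)) = Mul(150, Add(Mul(Rational(1, 2), Pow(3, -1), Add(6, -8, Mul(6, 3))), 131)) = Mul(150, Add(Mul(Rational(1, 2), Rational(1, 3), Add(6, -8, 18)), 131)) = Mul(150, Add(Mul(Rational(1, 2), Rational(1, 3), 16), 131)) = Mul(150, Add(Rational(8, 3), 131)) = Mul(150, Rational(401, 3)) = 20050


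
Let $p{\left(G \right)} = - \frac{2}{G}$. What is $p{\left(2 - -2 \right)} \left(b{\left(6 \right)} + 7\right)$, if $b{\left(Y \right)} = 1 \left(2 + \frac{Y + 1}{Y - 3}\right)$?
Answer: $- \frac{17}{3} \approx -5.6667$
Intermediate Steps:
$b{\left(Y \right)} = 2 + \frac{1 + Y}{-3 + Y}$ ($b{\left(Y \right)} = 1 \left(2 + \frac{1 + Y}{-3 + Y}\right) = 2 + \frac{1 + Y}{-3 + Y}$)
$p{\left(2 - -2 \right)} \left(b{\left(6 \right)} + 7\right) = - \frac{2}{2 - -2} \left(\frac{-5 + 3 \cdot 6}{-3 + 6} + 7\right) = - \frac{2}{2 + 2} \left(\frac{-5 + 18}{3} + 7\right) = - \frac{2}{4} \left(\frac{1}{3} \cdot 13 + 7\right) = \left(-2\right) \frac{1}{4} \left(\frac{13}{3} + 7\right) = \left(- \frac{1}{2}\right) \frac{34}{3} = - \frac{17}{3}$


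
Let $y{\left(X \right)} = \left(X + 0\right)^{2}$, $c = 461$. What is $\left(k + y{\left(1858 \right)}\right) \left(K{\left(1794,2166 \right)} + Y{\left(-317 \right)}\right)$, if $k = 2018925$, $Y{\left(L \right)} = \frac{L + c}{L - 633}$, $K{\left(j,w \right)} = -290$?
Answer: $- \frac{754036428158}{475} \approx -1.5874 \cdot 10^{9}$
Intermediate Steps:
$y{\left(X \right)} = X^{2}$
$Y{\left(L \right)} = \frac{461 + L}{-633 + L}$ ($Y{\left(L \right)} = \frac{L + 461}{L - 633} = \frac{461 + L}{-633 + L}$)
$\left(k + y{\left(1858 \right)}\right) \left(K{\left(1794,2166 \right)} + Y{\left(-317 \right)}\right) = \left(2018925 + 1858^{2}\right) \left(-290 + \frac{461 - 317}{-633 - 317}\right) = \left(2018925 + 3452164\right) \left(-290 + \frac{1}{-950} \cdot 144\right) = 5471089 \left(-290 - \frac{72}{475}\right) = 5471089 \left(- \frac{137822}{475}\right) = - \frac{754036428158}{475}$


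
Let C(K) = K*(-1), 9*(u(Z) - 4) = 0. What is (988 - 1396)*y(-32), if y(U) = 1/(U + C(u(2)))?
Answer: 34/3 ≈ 11.333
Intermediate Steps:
u(Z) = 4 (u(Z) = 4 + (⅑)*0 = 4 + 0 = 4)
C(K) = -K
y(U) = 1/(-4 + U) (y(U) = 1/(U - 1*4) = 1/(U - 4) = 1/(-4 + U))
(988 - 1396)*y(-32) = (988 - 1396)/(-4 - 32) = -408/(-36) = -408*(-1/36) = 34/3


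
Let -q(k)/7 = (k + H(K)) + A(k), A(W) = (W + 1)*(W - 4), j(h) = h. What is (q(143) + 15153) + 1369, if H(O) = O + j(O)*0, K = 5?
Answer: -124626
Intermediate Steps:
H(O) = O (H(O) = O + O*0 = O + 0 = O)
A(W) = (1 + W)*(-4 + W)
q(k) = -7 - 7*k**2 + 14*k (q(k) = -7*((k + 5) + (-4 + k**2 - 3*k)) = -7*((5 + k) + (-4 + k**2 - 3*k)) = -7*(1 + k**2 - 2*k) = -7 - 7*k**2 + 14*k)
(q(143) + 15153) + 1369 = ((-7 - 7*143**2 + 14*143) + 15153) + 1369 = ((-7 - 7*20449 + 2002) + 15153) + 1369 = ((-7 - 143143 + 2002) + 15153) + 1369 = (-141148 + 15153) + 1369 = -125995 + 1369 = -124626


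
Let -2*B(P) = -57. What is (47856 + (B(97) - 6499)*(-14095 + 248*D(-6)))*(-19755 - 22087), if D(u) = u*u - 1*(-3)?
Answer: -1199479488355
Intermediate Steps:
B(P) = 57/2 (B(P) = -½*(-57) = 57/2)
D(u) = 3 + u² (D(u) = u² + 3 = 3 + u²)
(47856 + (B(97) - 6499)*(-14095 + 248*D(-6)))*(-19755 - 22087) = (47856 + (57/2 - 6499)*(-14095 + 248*(3 + (-6)²)))*(-19755 - 22087) = (47856 - 12941*(-14095 + 248*(3 + 36))/2)*(-41842) = (47856 - 12941*(-14095 + 248*39)/2)*(-41842) = (47856 - 12941*(-14095 + 9672)/2)*(-41842) = (47856 - 12941/2*(-4423))*(-41842) = (47856 + 57238043/2)*(-41842) = (57333755/2)*(-41842) = -1199479488355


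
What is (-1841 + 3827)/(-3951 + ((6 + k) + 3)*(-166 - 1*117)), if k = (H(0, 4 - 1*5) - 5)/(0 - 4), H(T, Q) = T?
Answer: -7944/27407 ≈ -0.28985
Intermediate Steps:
k = 5/4 (k = (0 - 5)/(0 - 4) = -5/(-4) = -5*(-¼) = 5/4 ≈ 1.2500)
(-1841 + 3827)/(-3951 + ((6 + k) + 3)*(-166 - 1*117)) = (-1841 + 3827)/(-3951 + ((6 + 5/4) + 3)*(-166 - 1*117)) = 1986/(-3951 + (29/4 + 3)*(-166 - 117)) = 1986/(-3951 + (41/4)*(-283)) = 1986/(-3951 - 11603/4) = 1986/(-27407/4) = 1986*(-4/27407) = -7944/27407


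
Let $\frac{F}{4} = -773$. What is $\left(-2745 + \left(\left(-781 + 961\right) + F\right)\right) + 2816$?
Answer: $-2841$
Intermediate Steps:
$F = -3092$ ($F = 4 \left(-773\right) = -3092$)
$\left(-2745 + \left(\left(-781 + 961\right) + F\right)\right) + 2816 = \left(-2745 + \left(\left(-781 + 961\right) - 3092\right)\right) + 2816 = \left(-2745 + \left(180 - 3092\right)\right) + 2816 = \left(-2745 - 2912\right) + 2816 = -5657 + 2816 = -2841$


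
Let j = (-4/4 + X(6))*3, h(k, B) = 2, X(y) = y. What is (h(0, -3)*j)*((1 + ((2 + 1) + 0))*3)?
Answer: 360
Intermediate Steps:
j = 15 (j = (-4/4 + 6)*3 = (-4*¼ + 6)*3 = (-1 + 6)*3 = 5*3 = 15)
(h(0, -3)*j)*((1 + ((2 + 1) + 0))*3) = (2*15)*((1 + ((2 + 1) + 0))*3) = 30*((1 + (3 + 0))*3) = 30*((1 + 3)*3) = 30*(4*3) = 30*12 = 360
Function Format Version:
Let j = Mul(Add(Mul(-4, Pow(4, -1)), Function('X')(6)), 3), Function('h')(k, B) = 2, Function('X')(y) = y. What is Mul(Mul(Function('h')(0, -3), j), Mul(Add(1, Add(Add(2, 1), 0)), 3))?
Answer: 360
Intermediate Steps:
j = 15 (j = Mul(Add(Mul(-4, Pow(4, -1)), 6), 3) = Mul(Add(Mul(-4, Rational(1, 4)), 6), 3) = Mul(Add(-1, 6), 3) = Mul(5, 3) = 15)
Mul(Mul(Function('h')(0, -3), j), Mul(Add(1, Add(Add(2, 1), 0)), 3)) = Mul(Mul(2, 15), Mul(Add(1, Add(Add(2, 1), 0)), 3)) = Mul(30, Mul(Add(1, Add(3, 0)), 3)) = Mul(30, Mul(Add(1, 3), 3)) = Mul(30, Mul(4, 3)) = Mul(30, 12) = 360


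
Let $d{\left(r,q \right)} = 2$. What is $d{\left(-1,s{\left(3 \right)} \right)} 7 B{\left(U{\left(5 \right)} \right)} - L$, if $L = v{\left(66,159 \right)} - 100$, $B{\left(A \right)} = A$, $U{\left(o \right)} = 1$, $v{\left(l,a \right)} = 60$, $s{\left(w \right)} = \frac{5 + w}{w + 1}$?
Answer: $54$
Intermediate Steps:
$s{\left(w \right)} = \frac{5 + w}{1 + w}$
$L = -40$ ($L = 60 - 100 = -40$)
$d{\left(-1,s{\left(3 \right)} \right)} 7 B{\left(U{\left(5 \right)} \right)} - L = 2 \cdot 7 \cdot 1 - -40 = 14 \cdot 1 + 40 = 14 + 40 = 54$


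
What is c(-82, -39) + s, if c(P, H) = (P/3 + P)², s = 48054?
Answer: 540070/9 ≈ 60008.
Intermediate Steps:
c(P, H) = 16*P²/9 (c(P, H) = (P*(⅓) + P)² = (P/3 + P)² = (4*P/3)² = 16*P²/9)
c(-82, -39) + s = (16/9)*(-82)² + 48054 = (16/9)*6724 + 48054 = 107584/9 + 48054 = 540070/9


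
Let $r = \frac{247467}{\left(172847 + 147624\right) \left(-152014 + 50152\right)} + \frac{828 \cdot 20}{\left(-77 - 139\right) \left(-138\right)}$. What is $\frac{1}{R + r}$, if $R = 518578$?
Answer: $\frac{32643817002}{16928383468469579} \approx 1.9283 \cdot 10^{-6}$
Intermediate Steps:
$r = \frac{18135206423}{32643817002}$ ($r = \frac{247467}{320471 \left(-101862\right)} + \frac{16560}{\left(-216\right) \left(-138\right)} = \frac{247467}{-32643817002} + \frac{16560}{29808} = 247467 \left(- \frac{1}{32643817002}\right) + 16560 \cdot \frac{1}{29808} = - \frac{82489}{10881272334} + \frac{5}{9} = \frac{18135206423}{32643817002} \approx 0.55555$)
$\frac{1}{R + r} = \frac{1}{518578 + \frac{18135206423}{32643817002}} = \frac{1}{\frac{16928383468469579}{32643817002}} = \frac{32643817002}{16928383468469579}$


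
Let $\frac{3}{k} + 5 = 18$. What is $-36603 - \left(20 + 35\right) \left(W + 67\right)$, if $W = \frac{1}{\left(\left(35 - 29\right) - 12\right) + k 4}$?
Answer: $- \frac{241663}{6} \approx -40277.0$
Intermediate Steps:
$k = \frac{3}{13}$ ($k = \frac{3}{-5 + 18} = \frac{3}{13} \approx 0.23077$)
$W = - \frac{13}{66}$ ($W = \frac{1}{\left(\left(35 - 29\right) - 12\right) + \frac{3}{13} \cdot 4} = \frac{1}{\left(6 - 12\right) + \frac{12}{13}} = \frac{1}{-6 + \frac{12}{13}} = \frac{1}{- \frac{66}{13}} = - \frac{13}{66} \approx -0.19697$)
$-36603 - \left(20 + 35\right) \left(W + 67\right) = -36603 - \left(20 + 35\right) \left(- \frac{13}{66} + 67\right) = -36603 - 55 \cdot \frac{4409}{66} = -36603 - \frac{22045}{6} = - \frac{241663}{6}$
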